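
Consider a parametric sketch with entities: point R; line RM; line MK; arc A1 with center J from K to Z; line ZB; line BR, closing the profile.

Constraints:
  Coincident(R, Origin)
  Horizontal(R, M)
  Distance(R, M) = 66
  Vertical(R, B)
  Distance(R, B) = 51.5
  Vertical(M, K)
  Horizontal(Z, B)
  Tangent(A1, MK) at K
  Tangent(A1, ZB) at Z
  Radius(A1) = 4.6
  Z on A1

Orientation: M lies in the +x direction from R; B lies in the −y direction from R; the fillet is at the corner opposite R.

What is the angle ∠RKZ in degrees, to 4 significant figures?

80.40°

R is at the origin; RM is horizontal with |RM| = 66.0 and M on the +x side, so M = (66.00, 0.000). RB is vertical with |RB| = 51.5 and B on the −y side, so B = (0.000, -51.50). The virtual corner opposite R is at (66.00, -51.50). Since A1 is tangent to MK there, JK ⟂ MK and since A1 is tangent to ZB there, JZ ⟂ ZB, with radius 4.6, so the center J sits 4.6 in from both sides at J = (61.40, -46.90). That places the tangent points at K = (66.00, -46.90) on MK and Z = (61.40, -51.50) on ZB. Then cos ∠RKZ = KR·KZ / (|KR||KZ|), giving 80.40°.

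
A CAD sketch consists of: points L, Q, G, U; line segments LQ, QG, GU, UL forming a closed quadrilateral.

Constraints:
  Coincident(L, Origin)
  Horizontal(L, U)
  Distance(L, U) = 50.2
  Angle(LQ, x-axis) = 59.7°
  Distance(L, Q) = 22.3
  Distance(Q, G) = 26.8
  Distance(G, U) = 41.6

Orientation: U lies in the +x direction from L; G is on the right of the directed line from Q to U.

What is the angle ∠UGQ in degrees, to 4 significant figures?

75.43°

L is at the origin; L and U share the same y with |LU| = 50.2 and U in +x, so U = (50.2, 0). LQ runs at 59.7° with |LQ| = 22.3, so Q = (11.25, 19.25). G is determined by |QG| = 26.8 and |GU| = 41.6 together: it lies at the intersection of circle(Q, 26.8) and circle(U, 41.6). With |QU| = 43.45, the foot of the radical line on QU is 10.07 from Q and the perpendicular offset is √(26.8² − 10.07²) = 24.83. Taking the right-of-QU solution: G = (9.277, -7.473).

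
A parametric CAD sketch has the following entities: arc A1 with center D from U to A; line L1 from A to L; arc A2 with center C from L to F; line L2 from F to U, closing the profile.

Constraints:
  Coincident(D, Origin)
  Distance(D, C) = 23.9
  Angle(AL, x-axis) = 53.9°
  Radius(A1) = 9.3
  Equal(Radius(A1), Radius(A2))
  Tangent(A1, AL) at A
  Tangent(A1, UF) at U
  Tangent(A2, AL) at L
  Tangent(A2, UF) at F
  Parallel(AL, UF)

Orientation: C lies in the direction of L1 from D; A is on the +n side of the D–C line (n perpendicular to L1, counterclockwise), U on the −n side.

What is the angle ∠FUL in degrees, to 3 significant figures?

37.9°

The slot axis is L1's direction at 53.9°, so u = (cos 53.9°, sin 53.9°) = (0.589, 0.808) and n = (−sin 53.9°, cos 53.9°) = (-0.808, 0.589). D is at the origin and C lies 23.9 along u from D, so C = 23.9·u = (14.1, 19.3). Tangency of A1 to both parallel lines with radius 9.3 puts A and U at D ± 9.3·n: A = (-7.51, 5.48), U = (7.51, -5.48). Equal radii place L and F the same way about C: L = C + 9.3·n = (6.57, 24.8), F = C − 9.3·n = (21.6, 13.8). Then cos ∠FUL = UF·UL / (|UF||UL|), giving 37.9°.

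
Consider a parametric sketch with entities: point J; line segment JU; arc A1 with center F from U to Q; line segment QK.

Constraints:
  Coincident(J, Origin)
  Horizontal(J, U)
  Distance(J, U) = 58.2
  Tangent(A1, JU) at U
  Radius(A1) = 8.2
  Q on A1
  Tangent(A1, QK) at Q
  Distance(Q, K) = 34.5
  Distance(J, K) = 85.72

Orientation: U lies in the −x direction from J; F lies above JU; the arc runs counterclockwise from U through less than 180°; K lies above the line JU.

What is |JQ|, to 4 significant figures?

54.19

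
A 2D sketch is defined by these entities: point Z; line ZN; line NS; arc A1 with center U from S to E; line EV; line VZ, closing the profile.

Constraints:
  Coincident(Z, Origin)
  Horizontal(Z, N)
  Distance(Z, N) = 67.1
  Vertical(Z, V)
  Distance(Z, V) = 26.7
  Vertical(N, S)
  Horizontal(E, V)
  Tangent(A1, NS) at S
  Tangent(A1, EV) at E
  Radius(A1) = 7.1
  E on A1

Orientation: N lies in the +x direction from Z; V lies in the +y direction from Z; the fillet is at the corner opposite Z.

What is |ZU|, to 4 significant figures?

63.12

Z is at the origin; ZN is horizontal with |ZN| = 67.1 and N on the +x side, so N = (67.10, 0.000). Z and V share the same x with |ZV| = 26.7 and V on the +y side, so V = (0.000, 26.70). The virtual corner opposite Z is at (67.10, 26.70). Since A1 is tangent to NS there, US ⟂ NS and A1 meets EV tangentially, so UE is at right angles to EV, with radius 7.1, so the center U sits 7.1 in from both sides at U = (60.00, 19.60). Then |ZU| = |U − Z| = 63.12.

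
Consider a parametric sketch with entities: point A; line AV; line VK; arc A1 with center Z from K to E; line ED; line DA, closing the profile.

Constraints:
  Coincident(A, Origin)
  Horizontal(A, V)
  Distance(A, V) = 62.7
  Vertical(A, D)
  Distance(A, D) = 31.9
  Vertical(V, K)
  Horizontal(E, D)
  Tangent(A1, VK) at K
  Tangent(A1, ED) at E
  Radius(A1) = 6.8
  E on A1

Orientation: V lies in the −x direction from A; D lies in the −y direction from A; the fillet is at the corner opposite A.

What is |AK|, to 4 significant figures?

67.54

A is at the origin; A and V share the same y with |AV| = 62.7 and V on the −x side, so V = (-62.70, 0.000). AD is vertical with |AD| = 31.9 and D on the −y side, so D = (0.000, -31.90). The virtual corner opposite A is at (-62.70, -31.90). Since A1 is tangent to VK there, ZK ⟂ VK and since A1 is tangent to ED there, ZE ⟂ ED, with radius 6.8, so the center Z sits 6.8 in from both sides at Z = (-55.90, -25.10). That places the tangent points at K = (-62.70, -25.10) on VK and E = (-55.90, -31.90) on ED. Then |AK| = |K − A| = 67.54.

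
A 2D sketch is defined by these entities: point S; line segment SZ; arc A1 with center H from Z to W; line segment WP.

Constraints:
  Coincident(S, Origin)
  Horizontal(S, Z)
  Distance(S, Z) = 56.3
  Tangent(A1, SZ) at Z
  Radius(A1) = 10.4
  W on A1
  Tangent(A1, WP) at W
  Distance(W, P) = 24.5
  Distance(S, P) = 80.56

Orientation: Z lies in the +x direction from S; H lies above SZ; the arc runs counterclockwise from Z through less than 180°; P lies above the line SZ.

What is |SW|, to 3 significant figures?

66.3

Checks: |HW| = 10.40 ✓; ∠(HW, WP) = 90.00° ✓; |WP| = 24.50 ✓; |SP| = 80.56 ✓.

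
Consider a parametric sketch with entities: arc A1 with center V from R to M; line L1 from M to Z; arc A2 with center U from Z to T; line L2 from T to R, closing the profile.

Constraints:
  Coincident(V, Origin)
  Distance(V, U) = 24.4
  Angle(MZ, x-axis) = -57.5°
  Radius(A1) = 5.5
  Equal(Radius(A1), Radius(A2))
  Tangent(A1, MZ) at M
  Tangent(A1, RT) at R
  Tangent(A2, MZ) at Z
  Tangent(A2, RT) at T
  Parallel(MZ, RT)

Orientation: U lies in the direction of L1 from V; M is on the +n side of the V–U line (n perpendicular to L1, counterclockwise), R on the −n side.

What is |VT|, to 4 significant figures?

25.01

The slot axis is L1's direction at -57.5°, so u = (cos -57.5°, sin -57.5°) = (0.5373, -0.8434) and n = (−sin -57.5°, cos -57.5°) = (0.8434, 0.5373). V is at the origin and U lies 24.4 along u from V, so U = 24.4·u = (13.11, -20.58). Tangency of A1 to both parallel lines with radius 5.5 puts M and R at V ± 5.5·n: M = (4.639, 2.955), R = (-4.639, -2.955). Equal radii place Z and T the same way about U: Z = U + 5.5·n = (17.75, -17.62), T = U − 5.5·n = (8.471, -23.53). Then |VT| = |T − V| = 25.01.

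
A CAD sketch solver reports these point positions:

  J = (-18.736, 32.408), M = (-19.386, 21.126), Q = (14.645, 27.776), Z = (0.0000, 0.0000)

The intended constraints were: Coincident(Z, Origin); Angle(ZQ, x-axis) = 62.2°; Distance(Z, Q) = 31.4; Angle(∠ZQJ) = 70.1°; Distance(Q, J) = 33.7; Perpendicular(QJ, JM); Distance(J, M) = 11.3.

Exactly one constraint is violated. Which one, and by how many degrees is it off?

Perpendicular(QJ, JM) — off by 4.60°.

Z = (0.00, 0.00) ✓; ZQ at 62.20° ✓; |ZQ| = 31.40 ✓; ∠ZQJ = 70.10° ✓; |QJ| = 33.70 ✓; ∠(QJ, JM) = 94.60° ✗; |JM| = 11.30 ✓.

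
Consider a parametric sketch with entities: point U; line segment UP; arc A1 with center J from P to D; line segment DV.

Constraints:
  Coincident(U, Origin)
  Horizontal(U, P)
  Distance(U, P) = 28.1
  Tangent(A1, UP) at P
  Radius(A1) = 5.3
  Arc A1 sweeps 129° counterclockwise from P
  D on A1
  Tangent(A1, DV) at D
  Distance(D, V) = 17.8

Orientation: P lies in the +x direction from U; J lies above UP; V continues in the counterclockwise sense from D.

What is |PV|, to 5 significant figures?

23.559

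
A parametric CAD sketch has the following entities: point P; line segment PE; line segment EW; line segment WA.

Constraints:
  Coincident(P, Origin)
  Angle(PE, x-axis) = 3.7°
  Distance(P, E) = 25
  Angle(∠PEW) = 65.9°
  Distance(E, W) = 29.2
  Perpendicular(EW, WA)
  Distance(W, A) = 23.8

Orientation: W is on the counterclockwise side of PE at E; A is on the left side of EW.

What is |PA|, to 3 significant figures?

19.0

∠PEW = 65.9°, so EW runs at 3.7° + (180° − 65.9°) = 118° from the x-axis; with |EW| = 29.2, W = E + 29.2·(cos 118°, sin 118°) = (11.3, 27.4). EW ⟂ WA; with |WA| = 23.8 on the left of EW, A = W + 23.8·(-0.885, -0.466) = (-9.72, 16.3). Then |PA| = |A − P| = 19.0.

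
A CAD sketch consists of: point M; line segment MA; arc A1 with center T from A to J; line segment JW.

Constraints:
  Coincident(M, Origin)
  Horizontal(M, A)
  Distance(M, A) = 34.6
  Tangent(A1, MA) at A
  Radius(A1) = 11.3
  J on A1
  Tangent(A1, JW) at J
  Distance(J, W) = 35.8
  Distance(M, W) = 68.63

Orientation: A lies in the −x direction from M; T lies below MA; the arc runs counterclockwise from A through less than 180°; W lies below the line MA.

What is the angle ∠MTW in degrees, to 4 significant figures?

136.3°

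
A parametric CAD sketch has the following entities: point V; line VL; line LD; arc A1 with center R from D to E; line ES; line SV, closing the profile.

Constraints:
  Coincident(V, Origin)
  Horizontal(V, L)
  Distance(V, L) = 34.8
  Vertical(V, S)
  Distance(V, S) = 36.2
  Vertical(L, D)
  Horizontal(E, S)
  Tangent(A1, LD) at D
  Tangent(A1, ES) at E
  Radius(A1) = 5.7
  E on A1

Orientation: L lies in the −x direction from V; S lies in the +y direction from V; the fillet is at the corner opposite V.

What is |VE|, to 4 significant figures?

46.45

V is at the origin; VL is horizontal with |VL| = 34.8 and L on the −x side, so L = (-34.80, 0.000). VS is vertical with |VS| = 36.2 and S on the +y side, so S = (0.000, 36.20). The virtual corner opposite V is at (-34.80, 36.20). Tangency of A1 to LD means the radius RD is perpendicular to LD and tangency of A1 to ES means the radius RE is perpendicular to ES, with radius 5.7, so the center R sits 5.7 in from both sides at R = (-29.10, 30.50). That places the tangent points at D = (-34.80, 30.50) on LD and E = (-29.10, 36.20) on ES. Then |VE| = |E − V| = 46.45.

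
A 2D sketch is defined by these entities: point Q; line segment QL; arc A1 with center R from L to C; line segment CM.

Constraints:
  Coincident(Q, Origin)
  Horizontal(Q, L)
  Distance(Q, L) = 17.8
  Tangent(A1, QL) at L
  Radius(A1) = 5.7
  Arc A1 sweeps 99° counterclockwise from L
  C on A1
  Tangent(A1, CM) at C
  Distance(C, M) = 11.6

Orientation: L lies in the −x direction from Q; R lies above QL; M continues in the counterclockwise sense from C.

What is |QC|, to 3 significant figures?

13.8

Q is at the origin; QL is horizontal with |QL| = 17.8 and L on the −x side, so L = (-17.8, 0.00). The tangent condition forces RL to be normal to QL, so R = L + (0, 5.7) = (-17.8, 5.70). On A1, L sits at bearing -90° from R; a 99° counterclockwise sweep puts C at bearing 9°, so C = R + 5.7·(cos 9°, sin 9°) = (-12.2, 6.59). Then |QC| = |C − Q| = 13.8.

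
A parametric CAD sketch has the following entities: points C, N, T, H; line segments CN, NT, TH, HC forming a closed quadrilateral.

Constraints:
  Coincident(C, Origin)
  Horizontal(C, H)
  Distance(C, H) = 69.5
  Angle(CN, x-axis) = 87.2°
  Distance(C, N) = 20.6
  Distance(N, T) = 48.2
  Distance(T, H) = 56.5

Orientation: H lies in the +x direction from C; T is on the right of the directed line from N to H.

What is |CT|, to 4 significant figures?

30.57

Checks: |NT| = 48.20 ✓; |TH| = 56.50 ✓.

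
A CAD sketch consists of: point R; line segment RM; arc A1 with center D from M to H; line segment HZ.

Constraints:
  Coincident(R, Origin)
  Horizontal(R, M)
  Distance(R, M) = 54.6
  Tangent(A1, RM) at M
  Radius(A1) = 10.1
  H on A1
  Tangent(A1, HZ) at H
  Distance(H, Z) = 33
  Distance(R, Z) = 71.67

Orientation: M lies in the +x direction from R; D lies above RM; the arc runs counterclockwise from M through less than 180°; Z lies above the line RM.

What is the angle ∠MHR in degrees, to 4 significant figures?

41.15°

Checks: R.y = 0.00, M.y = 0.00 ✓; |DH| = 10.10 ✓; ∠(DH, HZ) = 90.00° ✓; |HZ| = 33.00 ✓; |RZ| = 71.67 ✓.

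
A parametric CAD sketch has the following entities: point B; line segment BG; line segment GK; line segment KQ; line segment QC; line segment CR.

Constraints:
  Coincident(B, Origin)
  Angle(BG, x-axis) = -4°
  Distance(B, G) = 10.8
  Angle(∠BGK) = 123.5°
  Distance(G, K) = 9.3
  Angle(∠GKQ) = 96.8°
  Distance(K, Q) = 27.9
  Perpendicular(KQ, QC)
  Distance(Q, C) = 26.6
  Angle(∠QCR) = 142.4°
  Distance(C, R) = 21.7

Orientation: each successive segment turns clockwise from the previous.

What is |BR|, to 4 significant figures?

28.58

KQ ⟂ QC, so QC runs at 126.3°; with |QC| = 26.6, C = (-22.88, -3.927). ∠QCR = 142.4° gives CR at 88.70° from the x-axis; with |CR| = 21.7, R = (-22.39, 17.77). Then |BR| = |R − B| = 28.58.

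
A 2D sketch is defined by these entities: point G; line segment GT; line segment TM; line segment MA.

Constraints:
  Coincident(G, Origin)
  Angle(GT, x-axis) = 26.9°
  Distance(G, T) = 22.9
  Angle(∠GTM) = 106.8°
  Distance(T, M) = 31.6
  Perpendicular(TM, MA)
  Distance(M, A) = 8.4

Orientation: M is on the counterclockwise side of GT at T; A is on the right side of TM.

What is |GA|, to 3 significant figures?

48.8

G is at the origin; GT runs at 26.9° with length 22.9, so T = 22.9·(cos 26.9°, sin 26.9°) = (20.4, 10.4). ∠GTM = 106.8°, so TM runs at 26.9° + (180° − 106.8°) = 100° from the x-axis; with |TM| = 31.6, M = T + 31.6·(cos 100°, sin 100°) = (14.9, 41.5). TM is perpendicular to MA; with |MA| = 8.4 on the right of TM, A = M + 8.4·(0.985, 0.175) = (23.2, 42.9). Then |GA| = |A − G| = 48.8.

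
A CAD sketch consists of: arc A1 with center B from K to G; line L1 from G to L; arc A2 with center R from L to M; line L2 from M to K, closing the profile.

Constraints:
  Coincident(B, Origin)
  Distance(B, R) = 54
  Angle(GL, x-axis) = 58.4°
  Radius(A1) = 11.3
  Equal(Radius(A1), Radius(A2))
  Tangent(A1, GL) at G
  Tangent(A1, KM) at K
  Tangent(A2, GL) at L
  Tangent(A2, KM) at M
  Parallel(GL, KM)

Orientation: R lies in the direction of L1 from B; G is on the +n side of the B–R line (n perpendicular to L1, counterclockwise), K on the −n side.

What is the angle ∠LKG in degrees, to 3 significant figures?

67.3°

Tangency of A1 to both parallel lines with radius 11.3 puts G and K at B ± 11.3·n: G = (-9.62, 5.92), K = (9.62, -5.92). Equal radii place L and M the same way about R: L = R + 11.3·n = (18.7, 51.9), M = R − 11.3·n = (37.9, 40.1). Then cos ∠LKG = KL·KG / (|KL||KG|), giving 67.3°.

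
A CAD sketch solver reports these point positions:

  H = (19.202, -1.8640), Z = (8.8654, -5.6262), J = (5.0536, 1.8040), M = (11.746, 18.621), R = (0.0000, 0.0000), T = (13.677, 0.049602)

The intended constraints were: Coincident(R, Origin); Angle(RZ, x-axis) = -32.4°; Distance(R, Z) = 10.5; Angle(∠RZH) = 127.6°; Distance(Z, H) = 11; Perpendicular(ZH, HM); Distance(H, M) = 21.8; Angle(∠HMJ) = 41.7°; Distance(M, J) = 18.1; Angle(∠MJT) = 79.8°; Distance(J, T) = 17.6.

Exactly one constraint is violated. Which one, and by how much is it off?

Distance(J, T) = 17.6 — off by 8.80.

R = (0.00, 0.00) ✓; RZ at -32.40° ✓; |RZ| = 10.50 ✓; ∠RZH = 127.6° ✓; |ZH| = 11.00 ✓; ∠(ZH, HM) = 90.00° ✓; |HM| = 21.80 ✓; ∠HMJ = 41.70° ✓; |MJ| = 18.10 ✓; ∠MJT = 79.80° ✓; |JT| = 8.800 ✗.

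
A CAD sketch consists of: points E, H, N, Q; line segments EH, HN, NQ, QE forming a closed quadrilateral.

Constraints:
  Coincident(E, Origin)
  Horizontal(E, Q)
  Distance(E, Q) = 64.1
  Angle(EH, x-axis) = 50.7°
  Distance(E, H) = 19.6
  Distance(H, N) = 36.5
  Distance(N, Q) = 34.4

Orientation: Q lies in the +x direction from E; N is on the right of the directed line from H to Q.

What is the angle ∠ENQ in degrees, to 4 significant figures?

130.1°

E is at the origin; EQ is horizontal with |EQ| = 64.1 and Q in +x, so Q = (64.1, 0). EH runs at 50.7° with |EH| = 19.6, so H = (12.41, 15.17). N is determined by |HN| = 36.5 and |NQ| = 34.4 together: it lies at the intersection of circle(H, 36.5) and circle(Q, 34.4). With |HQ| = 53.87, the foot of the radical line on HQ is 28.31 from H and the perpendicular offset is √(36.5² − 28.31²) = 23.03. Taking the right-of-HQ solution: N = (33.10, -14.91).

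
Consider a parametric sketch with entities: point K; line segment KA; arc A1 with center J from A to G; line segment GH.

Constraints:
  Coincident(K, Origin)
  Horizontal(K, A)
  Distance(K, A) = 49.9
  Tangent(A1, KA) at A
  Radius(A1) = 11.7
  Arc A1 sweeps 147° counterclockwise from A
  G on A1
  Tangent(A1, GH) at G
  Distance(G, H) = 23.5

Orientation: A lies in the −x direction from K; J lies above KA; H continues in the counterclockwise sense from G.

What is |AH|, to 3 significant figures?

36.8

K is at the origin; KA is horizontal with |KA| = 49.9 and A on the −x side, so A = (-49.9, 0.00). Since A1 is tangent to KA there, JA ⟂ KA, so J = A + (0, 11.7) = (-49.9, 11.7). On A1, A sits at bearing -90° from J; a 147° counterclockwise sweep puts G at bearing 57°, so G = J + 11.7·(cos 57°, sin 57°) = (-43.5, 21.5). Since A1 is tangent to GH there, JG ⟂ GH, so GH runs along (−sin 57°, cos 57°); with |GH| = 23.5, H = (-63.2, 34.3). Then |AH| = |H − A| = 36.8.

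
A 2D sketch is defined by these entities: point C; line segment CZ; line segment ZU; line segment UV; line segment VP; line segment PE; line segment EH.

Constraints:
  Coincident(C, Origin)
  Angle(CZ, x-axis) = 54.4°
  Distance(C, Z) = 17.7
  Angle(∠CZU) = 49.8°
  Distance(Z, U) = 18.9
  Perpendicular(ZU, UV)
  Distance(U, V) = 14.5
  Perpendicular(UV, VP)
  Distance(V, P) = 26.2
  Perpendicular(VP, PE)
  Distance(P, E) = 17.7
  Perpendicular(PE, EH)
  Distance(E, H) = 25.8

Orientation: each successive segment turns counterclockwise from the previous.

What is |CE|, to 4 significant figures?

25.10

C is at the origin; CZ runs at 54.4° with length 17.7, so Z = (10.30, 14.39). ∠CZU = 49.8° gives ZU at -175.4° from the x-axis; with |ZU| = 18.9, U = (-8.536, 12.88). The perpendicularity gives UV at right angles to ZU, so UV runs at -85.40°; with |UV| = 14.5, V = (-7.373, -1.577). The perpendicularity gives VP at right angles to UV, so VP runs at 4.600°; with |VP| = 26.2, P = (18.74, 0.5240). VP ⟂ PE, so PE runs at 94.60°; with |PE| = 17.7, E = (17.32, 18.17). Then |CE| = |E − C| = 25.10.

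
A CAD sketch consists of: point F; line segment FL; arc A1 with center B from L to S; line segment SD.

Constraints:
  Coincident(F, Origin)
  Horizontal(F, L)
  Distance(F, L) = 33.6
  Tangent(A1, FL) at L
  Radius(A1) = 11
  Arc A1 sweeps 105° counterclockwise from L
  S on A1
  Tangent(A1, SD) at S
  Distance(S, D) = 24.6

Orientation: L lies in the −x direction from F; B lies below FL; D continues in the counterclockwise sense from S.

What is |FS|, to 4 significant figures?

46.34

F is at the origin; F and L share the same y with |FL| = 33.6 and L on the −x side, so L = (-33.60, 0.000). A1 meets FL tangentially, so BL is at right angles to FL, so B = L + (0, -11) = (-33.60, -11.00). On A1, L sits at bearing 90° from B; a 105° counterclockwise sweep puts S at bearing 195°, so S = B + 11.0·(cos 195°, sin 195°) = (-44.23, -13.85). Then |FS| = |S − F| = 46.34.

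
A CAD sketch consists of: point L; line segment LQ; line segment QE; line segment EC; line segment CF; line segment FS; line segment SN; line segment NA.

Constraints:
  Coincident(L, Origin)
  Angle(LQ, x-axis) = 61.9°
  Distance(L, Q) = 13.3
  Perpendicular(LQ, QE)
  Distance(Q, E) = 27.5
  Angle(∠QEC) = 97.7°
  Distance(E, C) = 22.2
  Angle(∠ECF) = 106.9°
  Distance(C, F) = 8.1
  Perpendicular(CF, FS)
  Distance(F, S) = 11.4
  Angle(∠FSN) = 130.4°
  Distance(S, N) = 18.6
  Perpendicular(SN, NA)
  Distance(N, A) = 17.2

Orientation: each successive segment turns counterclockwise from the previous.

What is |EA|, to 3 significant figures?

15.3

∠FSN = 130.4° gives SN at 86.9° from the x-axis; with |SN| = 18.6, N = (-16.0, 25.7). SN is perpendicular to NA, so NA runs at 177°; with |NA| = 17.2, A = (-33.2, 26.6). Then |EA| = |A − E| = 15.3.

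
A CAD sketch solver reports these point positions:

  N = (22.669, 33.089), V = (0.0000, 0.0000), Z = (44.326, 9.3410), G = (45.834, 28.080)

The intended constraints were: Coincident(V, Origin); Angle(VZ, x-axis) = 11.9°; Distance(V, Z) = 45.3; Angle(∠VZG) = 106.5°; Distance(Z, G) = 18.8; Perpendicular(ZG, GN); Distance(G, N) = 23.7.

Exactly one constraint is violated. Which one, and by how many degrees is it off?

Perpendicular(ZG, GN) — off by 7.60°.

V = (0.00, 0.00) ✓; VZ at 11.90° ✓; |VZ| = 45.30 ✓; ∠VZG = 106.5° ✓; |ZG| = 18.80 ✓; ∠(ZG, GN) = 82.40° ✗; |GN| = 23.70 ✓.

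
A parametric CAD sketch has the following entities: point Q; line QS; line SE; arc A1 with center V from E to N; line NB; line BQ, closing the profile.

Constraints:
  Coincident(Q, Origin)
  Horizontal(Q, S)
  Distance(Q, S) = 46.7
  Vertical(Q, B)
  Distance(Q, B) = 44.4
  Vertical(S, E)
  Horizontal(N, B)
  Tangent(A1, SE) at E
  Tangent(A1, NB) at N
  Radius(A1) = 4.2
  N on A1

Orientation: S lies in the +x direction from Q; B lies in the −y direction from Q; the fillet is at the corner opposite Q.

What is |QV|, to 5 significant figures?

58.500

Q and B share the same x with |QB| = 44.4 and B on the −y side, so B = (0.0000, -44.400). The virtual corner opposite Q is at (46.700, -44.400). Tangency of A1 to SE means the radius VE is perpendicular to SE and the tangent condition forces VN to be normal to NB, with radius 4.2, so the center V sits 4.2 in from both sides at V = (42.500, -40.200). Then |QV| = |V − Q| = 58.500.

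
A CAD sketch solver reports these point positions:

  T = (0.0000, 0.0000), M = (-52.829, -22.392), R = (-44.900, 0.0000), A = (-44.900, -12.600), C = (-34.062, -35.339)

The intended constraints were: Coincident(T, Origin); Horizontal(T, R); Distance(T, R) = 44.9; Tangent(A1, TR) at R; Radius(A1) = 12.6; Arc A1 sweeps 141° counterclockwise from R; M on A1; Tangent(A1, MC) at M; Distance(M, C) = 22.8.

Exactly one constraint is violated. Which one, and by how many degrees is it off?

Tangent(A1, MC) at M — off by 4.40°.

T = (0.00, 0.00) ✓; T.y = 0.00, R.y = 0.00 ✓; |TR| = 44.90 ✓; ∠(AR, RT) = 90.00° ✓; |AR| = 12.60 ✓; bearing(A→M) − bearing(A→R) = 141.0° ✓; |AM| = 12.60 ✓; ∠(AM, MC) = 85.60° ✗; |MC| = 22.80 ✓.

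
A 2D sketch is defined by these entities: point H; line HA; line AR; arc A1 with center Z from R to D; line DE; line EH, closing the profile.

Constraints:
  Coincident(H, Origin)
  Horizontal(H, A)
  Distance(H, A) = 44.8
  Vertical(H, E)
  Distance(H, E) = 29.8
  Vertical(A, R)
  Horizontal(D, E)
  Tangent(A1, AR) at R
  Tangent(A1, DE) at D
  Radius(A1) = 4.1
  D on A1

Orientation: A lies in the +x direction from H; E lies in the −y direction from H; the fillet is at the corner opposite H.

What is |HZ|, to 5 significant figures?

48.135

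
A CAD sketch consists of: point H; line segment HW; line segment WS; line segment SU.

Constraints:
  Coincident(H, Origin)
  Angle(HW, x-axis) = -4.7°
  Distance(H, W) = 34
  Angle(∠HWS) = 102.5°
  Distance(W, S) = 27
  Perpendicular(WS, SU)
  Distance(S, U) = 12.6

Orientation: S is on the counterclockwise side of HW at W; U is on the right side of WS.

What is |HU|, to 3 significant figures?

57.3

H is at the origin; HW runs at -4.7° with length 34.0, so W = 34.0·(cos -4.7°, sin -4.7°) = (33.9, -2.79). ∠HWS = 102.5°, so WS runs at -4.7° + (180° − 102.5°) = 72.8° from the x-axis; with |WS| = 27.0, S = W + 27.0·(cos 72.8°, sin 72.8°) = (41.9, 23.0). WS is perpendicular to SU; with |SU| = 12.6 on the right of WS, U = S + 12.6·(0.955, -0.296) = (53.9, 19.3). Then |HU| = |U − H| = 57.3.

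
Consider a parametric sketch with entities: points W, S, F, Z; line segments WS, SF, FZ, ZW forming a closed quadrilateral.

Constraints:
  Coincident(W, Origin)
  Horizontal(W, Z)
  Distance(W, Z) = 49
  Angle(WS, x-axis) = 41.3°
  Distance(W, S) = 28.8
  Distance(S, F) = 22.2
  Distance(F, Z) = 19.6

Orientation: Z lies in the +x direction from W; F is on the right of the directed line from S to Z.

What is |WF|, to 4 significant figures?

29.53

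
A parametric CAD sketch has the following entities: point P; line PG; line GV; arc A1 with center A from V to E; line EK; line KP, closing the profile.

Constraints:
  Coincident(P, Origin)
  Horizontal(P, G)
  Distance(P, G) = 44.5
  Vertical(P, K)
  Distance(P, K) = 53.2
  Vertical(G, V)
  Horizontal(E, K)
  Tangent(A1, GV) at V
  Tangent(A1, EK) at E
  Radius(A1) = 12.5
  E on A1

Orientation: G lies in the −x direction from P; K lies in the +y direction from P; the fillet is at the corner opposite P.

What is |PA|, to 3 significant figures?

51.8

P and K share the same x with |PK| = 53.2 and K on the +y side, so K = (0.00, 53.2). The virtual corner opposite P is at (-44.5, 53.2). The tangent condition forces AV to be normal to GV and tangency of A1 to EK means the radius AE is perpendicular to EK, with radius 12.5, so the center A sits 12.5 in from both sides at A = (-32.0, 40.7). Then |PA| = |A − P| = 51.8.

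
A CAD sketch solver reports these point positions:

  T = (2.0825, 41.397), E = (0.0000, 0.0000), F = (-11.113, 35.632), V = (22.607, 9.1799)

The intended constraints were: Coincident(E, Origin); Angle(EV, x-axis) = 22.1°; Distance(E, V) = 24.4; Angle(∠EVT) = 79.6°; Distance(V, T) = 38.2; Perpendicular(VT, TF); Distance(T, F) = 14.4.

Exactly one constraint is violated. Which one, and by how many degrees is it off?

Perpendicular(VT, TF) — off by 8.90°.

E = (0.00, 0.00) ✓; EV at 22.10° ✓; |EV| = 24.40 ✓; ∠EVT = 79.60° ✓; |VT| = 38.20 ✓; ∠(VT, TF) = 81.10° ✗; |TF| = 14.40 ✓.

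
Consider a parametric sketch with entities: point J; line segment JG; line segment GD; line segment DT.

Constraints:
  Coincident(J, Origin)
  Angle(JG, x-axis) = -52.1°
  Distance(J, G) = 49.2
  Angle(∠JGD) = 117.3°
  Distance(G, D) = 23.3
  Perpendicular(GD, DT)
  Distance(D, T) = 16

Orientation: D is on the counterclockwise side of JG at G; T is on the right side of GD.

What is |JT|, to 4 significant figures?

75.30

J is at the origin; JG runs at -52.1° with length 49.2, so G = 49.2·(cos -52.1°, sin -52.1°) = (30.22, -38.82). ∠JGD = 117.3°, so GD runs at -52.1° + (180° − 117.3°) = 10.60° from the x-axis; with |GD| = 23.3, D = G + 23.3·(cos 10.60°, sin 10.60°) = (53.13, -34.54). GD is perpendicular to DT; with |DT| = 16.0 on the right of GD, T = D + 16.0·(0.1840, -0.9829) = (56.07, -50.26). Then |JT| = |T − J| = 75.30.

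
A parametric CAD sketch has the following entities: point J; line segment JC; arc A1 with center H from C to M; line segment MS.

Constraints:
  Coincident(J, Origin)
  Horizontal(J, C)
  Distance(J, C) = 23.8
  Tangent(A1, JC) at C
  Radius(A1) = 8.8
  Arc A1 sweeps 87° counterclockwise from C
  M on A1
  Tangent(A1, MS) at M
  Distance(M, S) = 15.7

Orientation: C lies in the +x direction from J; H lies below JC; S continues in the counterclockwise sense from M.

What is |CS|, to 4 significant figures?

25.87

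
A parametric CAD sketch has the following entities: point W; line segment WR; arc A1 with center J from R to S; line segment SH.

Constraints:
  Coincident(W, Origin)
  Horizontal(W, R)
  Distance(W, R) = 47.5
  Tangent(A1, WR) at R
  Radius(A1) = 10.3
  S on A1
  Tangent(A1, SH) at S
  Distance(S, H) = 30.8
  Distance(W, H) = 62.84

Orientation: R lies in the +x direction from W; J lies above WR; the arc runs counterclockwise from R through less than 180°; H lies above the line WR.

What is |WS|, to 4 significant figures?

58.80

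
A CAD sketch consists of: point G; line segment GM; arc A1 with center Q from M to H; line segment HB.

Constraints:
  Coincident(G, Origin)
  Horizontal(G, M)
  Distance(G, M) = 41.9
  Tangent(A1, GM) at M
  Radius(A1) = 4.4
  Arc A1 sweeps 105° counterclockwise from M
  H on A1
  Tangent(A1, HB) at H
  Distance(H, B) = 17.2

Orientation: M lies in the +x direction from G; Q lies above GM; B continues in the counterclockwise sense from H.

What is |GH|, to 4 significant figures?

46.48

G is at the origin; GM is horizontal with |GM| = 41.9 and M on the +x side, so M = (41.90, 0.000). Tangency of A1 to GM means the radius QM is perpendicular to GM, so Q = M + (0, 4.4) = (41.90, 4.400). On A1, M sits at bearing -90° from Q; a 105° counterclockwise sweep puts H at bearing 15°, so H = Q + 4.4·(cos 15°, sin 15°) = (46.15, 5.539). Then |GH| = |H − G| = 46.48.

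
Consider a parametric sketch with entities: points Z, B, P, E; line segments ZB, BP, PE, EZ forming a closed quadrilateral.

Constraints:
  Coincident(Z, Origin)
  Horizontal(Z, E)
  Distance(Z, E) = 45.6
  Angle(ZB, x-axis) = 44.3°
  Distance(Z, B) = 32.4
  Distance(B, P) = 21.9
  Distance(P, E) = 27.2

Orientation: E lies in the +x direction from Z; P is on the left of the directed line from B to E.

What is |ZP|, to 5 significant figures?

52.239

Z is at the origin; ZE is horizontal with |ZE| = 45.6 and E in +x, so E = (45.6, 0). ZB runs at 44.3° with |ZB| = 32.4, so B = (23.188, 22.629). P is determined by |BP| = 21.9 and |PE| = 27.2 together: it lies at the intersection of circle(B, 21.9) and circle(E, 27.2). With |BE| = 31.849, the foot of the radical line on BE is 11.839 from B and the perpendicular offset is √(21.9² − 11.839²) = 18.424. Taking the left-of-BE solution: P = (44.610, 27.182).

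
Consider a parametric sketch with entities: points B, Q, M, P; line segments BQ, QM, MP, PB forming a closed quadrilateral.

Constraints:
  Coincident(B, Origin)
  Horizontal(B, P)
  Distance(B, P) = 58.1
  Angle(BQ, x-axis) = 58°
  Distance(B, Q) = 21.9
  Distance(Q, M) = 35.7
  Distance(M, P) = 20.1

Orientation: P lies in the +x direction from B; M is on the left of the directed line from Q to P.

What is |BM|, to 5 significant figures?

50.208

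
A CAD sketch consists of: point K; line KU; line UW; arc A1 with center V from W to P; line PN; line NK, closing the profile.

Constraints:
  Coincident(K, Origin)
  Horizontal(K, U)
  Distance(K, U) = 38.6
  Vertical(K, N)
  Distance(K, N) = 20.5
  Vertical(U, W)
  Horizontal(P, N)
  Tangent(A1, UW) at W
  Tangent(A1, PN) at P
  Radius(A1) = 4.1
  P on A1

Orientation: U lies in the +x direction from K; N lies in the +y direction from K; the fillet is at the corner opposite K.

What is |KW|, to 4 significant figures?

41.94

K is at the origin; K and U share the same y with |KU| = 38.6 and U on the +x side, so U = (38.60, 0.000). K and N share the same x with |KN| = 20.5 and N on the +y side, so N = (0.000, 20.50). The virtual corner opposite K is at (38.60, 20.50). Tangency of A1 to UW means the radius VW is perpendicular to UW and A1 meets PN tangentially, so VP is at right angles to PN, with radius 4.1, so the center V sits 4.1 in from both sides at V = (34.50, 16.40). That places the tangent points at W = (38.60, 16.40) on UW and P = (34.50, 20.50) on PN. Then |KW| = |W − K| = 41.94.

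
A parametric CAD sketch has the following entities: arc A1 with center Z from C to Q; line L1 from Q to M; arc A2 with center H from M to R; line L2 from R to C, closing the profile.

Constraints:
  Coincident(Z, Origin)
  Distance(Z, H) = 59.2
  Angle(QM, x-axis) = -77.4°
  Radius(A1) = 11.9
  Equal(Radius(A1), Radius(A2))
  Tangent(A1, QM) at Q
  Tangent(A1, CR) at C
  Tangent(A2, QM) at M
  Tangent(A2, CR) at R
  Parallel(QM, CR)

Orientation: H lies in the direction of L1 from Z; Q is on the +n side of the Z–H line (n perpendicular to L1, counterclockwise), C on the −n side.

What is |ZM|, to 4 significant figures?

60.38

Tangency of A1 to both parallel lines with radius 11.9 puts Q and C at Z ± 11.9·n: Q = (11.61, 2.596), C = (-11.61, -2.596). Equal radii place M and R the same way about H: M = H + 11.9·n = (24.53, -55.18), R = H − 11.9·n = (1.301, -60.37). Then |ZM| = |M − Z| = 60.38.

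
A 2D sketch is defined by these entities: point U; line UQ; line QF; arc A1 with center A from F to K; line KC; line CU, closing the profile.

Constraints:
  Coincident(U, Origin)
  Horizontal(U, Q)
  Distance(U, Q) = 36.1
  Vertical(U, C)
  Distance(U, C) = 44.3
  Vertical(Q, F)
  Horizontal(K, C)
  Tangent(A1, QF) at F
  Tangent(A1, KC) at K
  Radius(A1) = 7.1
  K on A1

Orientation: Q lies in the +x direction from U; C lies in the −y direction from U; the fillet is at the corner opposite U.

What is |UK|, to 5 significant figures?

52.948

U is at the origin; U and Q share the same y with |UQ| = 36.1 and Q on the +x side, so Q = (36.100, 0.0000). UC is vertical with |UC| = 44.3 and C on the −y side, so C = (0.0000, -44.300). The virtual corner opposite U is at (36.100, -44.300). A1 meets QF tangentially, so AF is at right angles to QF and the tangent condition forces AK to be normal to KC, with radius 7.1, so the center A sits 7.1 in from both sides at A = (29.000, -37.200). That places the tangent points at F = (36.100, -37.200) on QF and K = (29.000, -44.300) on KC. Then |UK| = |K − U| = 52.948.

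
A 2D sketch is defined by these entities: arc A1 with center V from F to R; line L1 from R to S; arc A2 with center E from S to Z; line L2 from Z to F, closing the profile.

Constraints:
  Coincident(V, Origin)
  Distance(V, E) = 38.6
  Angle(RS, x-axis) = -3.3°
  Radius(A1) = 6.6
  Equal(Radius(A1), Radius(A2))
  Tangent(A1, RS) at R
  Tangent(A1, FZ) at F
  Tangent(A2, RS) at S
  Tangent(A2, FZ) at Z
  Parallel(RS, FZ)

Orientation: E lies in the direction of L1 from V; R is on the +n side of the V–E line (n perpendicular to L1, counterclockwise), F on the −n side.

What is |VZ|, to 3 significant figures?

39.2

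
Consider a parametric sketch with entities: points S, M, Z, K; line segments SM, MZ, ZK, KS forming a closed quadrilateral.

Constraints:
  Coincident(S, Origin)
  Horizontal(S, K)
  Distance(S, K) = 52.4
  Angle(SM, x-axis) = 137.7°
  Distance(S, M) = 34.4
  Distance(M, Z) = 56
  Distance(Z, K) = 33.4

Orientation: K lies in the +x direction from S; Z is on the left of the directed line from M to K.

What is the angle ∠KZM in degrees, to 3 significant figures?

129°

S is at the origin; S and K share the same y with |SK| = 52.4 and K in +x, so K = (52.4, 0). SM runs at 137.7° with |SM| = 34.4, so M = (-25.4, 23.2). Z is determined by |MZ| = 56.0 and |ZK| = 33.4 together: it lies at the intersection of circle(M, 56.0) and circle(K, 33.4). With |MK| = 81.2, the foot of the radical line on MK is 53.0 from M and the perpendicular offset is √(56.0² − 53.0²) = 17.9. Taking the left-of-MK solution: Z = (30.5, 25.2).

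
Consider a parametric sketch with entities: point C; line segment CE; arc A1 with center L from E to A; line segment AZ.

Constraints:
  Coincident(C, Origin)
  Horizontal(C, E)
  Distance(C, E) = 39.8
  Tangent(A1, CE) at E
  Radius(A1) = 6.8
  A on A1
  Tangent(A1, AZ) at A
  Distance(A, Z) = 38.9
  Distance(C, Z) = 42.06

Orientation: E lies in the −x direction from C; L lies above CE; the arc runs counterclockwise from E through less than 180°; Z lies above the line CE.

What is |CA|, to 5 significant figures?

33.913

Checks: ∠(LE, EC) = 90.00° ✓; |LE| = 6.800 ✓; |LA| = 6.800 ✓; ∠(LA, AZ) = 90.00° ✓; |AZ| = 38.90 ✓; |CZ| = 42.06 ✓.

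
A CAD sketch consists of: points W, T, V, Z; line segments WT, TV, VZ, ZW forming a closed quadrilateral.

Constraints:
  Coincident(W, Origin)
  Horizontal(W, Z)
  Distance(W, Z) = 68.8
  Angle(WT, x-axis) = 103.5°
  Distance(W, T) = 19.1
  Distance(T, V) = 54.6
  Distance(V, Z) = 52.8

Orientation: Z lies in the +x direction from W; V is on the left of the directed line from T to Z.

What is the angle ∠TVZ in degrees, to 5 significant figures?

89.431°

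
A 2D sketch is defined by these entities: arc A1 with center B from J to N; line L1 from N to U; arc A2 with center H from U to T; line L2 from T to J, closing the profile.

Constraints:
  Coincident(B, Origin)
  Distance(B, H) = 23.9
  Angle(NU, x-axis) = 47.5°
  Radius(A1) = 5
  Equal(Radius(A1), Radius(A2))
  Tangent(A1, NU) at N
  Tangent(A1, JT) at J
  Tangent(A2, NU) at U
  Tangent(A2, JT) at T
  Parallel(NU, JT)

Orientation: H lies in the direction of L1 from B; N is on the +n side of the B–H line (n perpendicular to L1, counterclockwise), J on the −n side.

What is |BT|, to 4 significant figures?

24.42

The slot axis is L1's direction at 47.5°, so u = (cos 47.5°, sin 47.5°) = (0.6756, 0.7373) and n = (−sin 47.5°, cos 47.5°) = (-0.7373, 0.6756). B is at the origin and H lies 23.9 along u from B, so H = 23.9·u = (16.15, 17.62). Tangency of A1 to both parallel lines with radius 5.0 puts N and J at B ± 5.0·n: N = (-3.686, 3.378), J = (3.686, -3.378). Equal radii place U and T the same way about H: U = H + 5.0·n = (12.46, 21.00), T = H − 5.0·n = (19.83, 14.24). Then |BT| = |T − B| = 24.42.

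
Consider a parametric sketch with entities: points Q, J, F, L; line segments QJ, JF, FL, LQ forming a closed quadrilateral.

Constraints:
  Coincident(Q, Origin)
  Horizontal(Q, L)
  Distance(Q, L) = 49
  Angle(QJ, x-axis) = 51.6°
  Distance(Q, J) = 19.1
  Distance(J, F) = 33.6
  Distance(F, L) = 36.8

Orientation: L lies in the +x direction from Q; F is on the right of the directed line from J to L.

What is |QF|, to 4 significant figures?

24.95

Checks: |JF| = 33.60 ✓; |FL| = 36.80 ✓.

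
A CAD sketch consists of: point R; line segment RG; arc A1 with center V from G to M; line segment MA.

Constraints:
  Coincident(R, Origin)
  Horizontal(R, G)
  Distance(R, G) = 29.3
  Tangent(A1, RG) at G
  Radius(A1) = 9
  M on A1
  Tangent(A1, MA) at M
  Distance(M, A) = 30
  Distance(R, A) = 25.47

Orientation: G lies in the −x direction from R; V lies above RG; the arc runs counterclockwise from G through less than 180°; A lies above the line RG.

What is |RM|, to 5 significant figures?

22.794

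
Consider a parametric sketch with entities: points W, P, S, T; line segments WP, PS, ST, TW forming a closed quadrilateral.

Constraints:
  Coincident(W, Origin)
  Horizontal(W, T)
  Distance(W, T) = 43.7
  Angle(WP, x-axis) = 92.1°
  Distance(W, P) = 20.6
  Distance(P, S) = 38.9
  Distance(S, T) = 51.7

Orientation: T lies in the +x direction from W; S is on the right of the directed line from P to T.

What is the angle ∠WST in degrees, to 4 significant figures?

54.87°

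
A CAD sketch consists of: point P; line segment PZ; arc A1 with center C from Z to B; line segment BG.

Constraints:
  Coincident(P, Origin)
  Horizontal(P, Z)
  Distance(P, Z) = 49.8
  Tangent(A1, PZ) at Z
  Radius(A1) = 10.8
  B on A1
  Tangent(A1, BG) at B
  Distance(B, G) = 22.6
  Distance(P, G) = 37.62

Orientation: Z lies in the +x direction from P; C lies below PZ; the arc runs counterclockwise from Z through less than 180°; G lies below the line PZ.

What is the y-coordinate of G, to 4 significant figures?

-24.31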